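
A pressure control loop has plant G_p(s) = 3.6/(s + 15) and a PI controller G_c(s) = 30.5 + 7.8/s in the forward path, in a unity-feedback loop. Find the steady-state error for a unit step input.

The open loop G_c(s)G_p(s) has a pole at the origin (type 1), so the static position error constant is infinite and e_ss = 1/(1+∞) = 0.

0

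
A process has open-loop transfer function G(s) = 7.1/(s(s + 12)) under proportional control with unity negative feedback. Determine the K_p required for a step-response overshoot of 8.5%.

From %OS = 100·exp(−πζ/√(1−ζ²)) = 8.5%, ζ = −ln(0.085)/√(π²+ln²(0.085)) = 0.6173.
Characteristic equation s² + 12s + 7.1K_p = 0 gives ζ = 12/(2√(7.1K_p)).
Setting ζ = 0.6173: √(7.1K_p) = 12/(2·0.6173) = 9.72, so K_p = 94.47/7.1 = 13.3.

K_p = 13.3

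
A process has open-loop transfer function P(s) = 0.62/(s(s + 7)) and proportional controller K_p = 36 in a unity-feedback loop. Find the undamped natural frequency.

1 + K_p·P(s) = 0 gives s² + 7s + 22.32 = 0.
Matching s² + 2ζω_n s + ω_n²: ω_n = √22.32 = 4.724 rad/s and 2ζω_n = 7, so ζ = 7/(2·4.724) = 0.741.

ω_n = 4.72 rad/s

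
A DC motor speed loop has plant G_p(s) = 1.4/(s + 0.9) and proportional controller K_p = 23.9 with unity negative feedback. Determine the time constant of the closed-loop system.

Closed-loop transfer function: T(s) = K_p·G_p(s)/(1 + K_p·G_p(s)) = 33.46/(s + 0.9 + 33.46) = 33.46/(s + 34.36).
Time constant τ = 1/34.36 = 0.0291 s.

τ = 0.0291 s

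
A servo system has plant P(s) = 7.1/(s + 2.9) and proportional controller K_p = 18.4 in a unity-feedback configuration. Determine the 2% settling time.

T_s ≈ 0.03 s

Closed-loop transfer function: T(s) = K_p·P(s)/(1 + K_p·P(s)) = 130.6/(s + 2.9 + 130.6) = 130.6/(s + 133.5).
Time constant τ = 1/133.5 = 0.007488 s, so the 2% settling time is about 4τ = 0.03 s.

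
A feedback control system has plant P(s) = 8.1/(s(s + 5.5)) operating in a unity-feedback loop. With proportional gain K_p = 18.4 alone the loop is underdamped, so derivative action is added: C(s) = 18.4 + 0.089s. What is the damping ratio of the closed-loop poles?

ζ = 0.255

Forward path: (18.4 + 0.089s)·8.1/(s(s+5.5)). The closed-loop characteristic equation is s² + (5.5 + 8.1·0.089)s + 8.1·18.4 = 0.
That is s² + 6.221s + 149 = 0, so ω_n = 12.21 rad/s and ζ = 6.221/(2·12.21) = 0.2548.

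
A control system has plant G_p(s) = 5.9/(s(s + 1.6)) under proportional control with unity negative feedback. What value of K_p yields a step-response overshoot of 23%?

K_p = 0.604

From %OS = 100·exp(−πζ/√(1−ζ²)) = 23%, ζ = −ln(0.23)/√(π²+ln²(0.23)) = 0.4237.
Characteristic equation s² + 1.6s + 5.9K_p = 0 gives ζ = 1.6/(2√(5.9K_p)).
Setting ζ = 0.4237: √(5.9K_p) = 1.6/(2·0.4237) = 1.888, so K_p = 3.564/5.9 = 0.604.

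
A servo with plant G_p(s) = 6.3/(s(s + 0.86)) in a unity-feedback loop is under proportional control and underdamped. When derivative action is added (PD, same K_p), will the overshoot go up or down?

decrease

With PD the characteristic equation becomes s² + (a + K·K_d)s + K·K_p = 0; the damping term grows, ζ rises, overshoot falls.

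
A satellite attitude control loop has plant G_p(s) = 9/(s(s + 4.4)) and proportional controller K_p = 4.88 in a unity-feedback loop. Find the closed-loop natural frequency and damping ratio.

With unity feedback the closed-loop characteristic equation is s² + 4.4s + 4.88·9 = s² + 4.4s + 43.92 = 0.
So ω_n² = 43.92 ⇒ ω_n = 6.627 rad/s, and ζ = 4.4/(2ω_n) = 0.332.

ω_n = 6.63 rad/s, ζ = 0.332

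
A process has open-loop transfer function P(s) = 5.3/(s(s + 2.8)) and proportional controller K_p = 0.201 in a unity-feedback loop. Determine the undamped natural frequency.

ω_n = 1.03 rad/s

1 + K_p·P(s) = 0 gives s² + 2.8s + 1.065 = 0.
So ω_n² = 1.065 ⇒ ω_n = 1.032 rad/s, and ζ = 2.8/(2ω_n) = 1.36.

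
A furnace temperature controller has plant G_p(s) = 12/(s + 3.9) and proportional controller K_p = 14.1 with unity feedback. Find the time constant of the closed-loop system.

Closed-loop transfer function: T(s) = K_p·G_p(s)/(1 + K_p·G_p(s)) = 169.2/(s + 3.9 + 169.2) = 169.2/(s + 173.1).
Time constant τ = 1/173.1 = 0.00578 s.

τ = 0.00578 s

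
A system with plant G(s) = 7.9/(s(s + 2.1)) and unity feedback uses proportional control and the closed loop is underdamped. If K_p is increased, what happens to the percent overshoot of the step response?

increase

Characteristic equation s² + 2.1s + K_p·7.9 = 0: raising K_p raises ω_n while 2ζω_n = 2.1 is fixed, so ζ falls and overshoot grows.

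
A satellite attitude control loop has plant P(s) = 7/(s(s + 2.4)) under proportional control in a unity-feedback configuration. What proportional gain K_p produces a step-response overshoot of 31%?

K_p = 1.69

From %OS = 100·exp(−πζ/√(1−ζ²)) = 31%, ζ = −ln(0.31)/√(π²+ln²(0.31)) = 0.3493.
Characteristic equation s² + 2.4s + 7K_p = 0 gives ζ = 2.4/(2√(7K_p)).
Setting ζ = 0.3493: √(7K_p) = 2.4/(2·0.3493) = 3.435, so K_p = 11.8/7 = 1.69.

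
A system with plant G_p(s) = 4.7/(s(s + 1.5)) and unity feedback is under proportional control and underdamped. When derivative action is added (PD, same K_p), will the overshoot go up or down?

decrease

The derivative term adds K·K_d to the s-coefficient of the characteristic equation, raising 2ζω_n while ω_n is unchanged; ζ increases, so overshoot decreases.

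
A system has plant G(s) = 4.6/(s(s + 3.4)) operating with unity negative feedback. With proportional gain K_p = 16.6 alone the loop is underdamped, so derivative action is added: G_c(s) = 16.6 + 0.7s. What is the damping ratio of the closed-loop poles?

ζ = 0.379

Forward path: (16.6 + 0.7s)·4.6/(s(s+3.4)). The closed-loop characteristic equation is s² + (3.4 + 4.6·0.7)s + 4.6·16.6 = 0.
That is s² + 6.62s + 76.36 = 0, so ω_n = 8.738 rad/s and ζ = 6.62/(2·8.738) = 0.3788.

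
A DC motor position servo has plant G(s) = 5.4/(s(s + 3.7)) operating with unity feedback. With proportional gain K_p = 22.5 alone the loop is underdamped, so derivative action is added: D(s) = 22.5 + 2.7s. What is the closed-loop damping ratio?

ζ = 0.829

Forward path: (22.5 + 2.7s)·5.4/(s(s+3.7)). The closed-loop characteristic equation is s² + (3.7 + 5.4·2.7)s + 5.4·22.5 = 0.
That is s² + 18.28s + 121.5 = 0, so ω_n = 11.02 rad/s and ζ = 18.28/(2·11.02) = 0.8292.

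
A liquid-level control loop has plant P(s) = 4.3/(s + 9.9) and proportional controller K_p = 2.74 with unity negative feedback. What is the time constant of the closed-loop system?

Closed-loop transfer function: T(s) = K_p·P(s)/(1 + K_p·P(s)) = 11.78/(s + 9.9 + 11.78) = 11.78/(s + 21.68).
Time constant τ = 1/21.68 = 0.0461 s.

τ = 0.0461 s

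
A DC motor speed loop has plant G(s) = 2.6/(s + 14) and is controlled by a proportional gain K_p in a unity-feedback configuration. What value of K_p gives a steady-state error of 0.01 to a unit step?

The loop is type 0, so e_ss(step) = 1/(1 + K_pos) with K_pos = K_p·G(0).
G(0) = 0.1857. Require 1/(1 + K_p·0.1857) = 0.01, so 1 + 0.1857·K_p = 100.
K_p = (100 − 1)/0.1857 = 533.

K_p = 533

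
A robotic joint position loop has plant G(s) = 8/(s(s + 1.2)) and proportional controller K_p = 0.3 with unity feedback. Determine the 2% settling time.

The closed-loop denominator s² + 1.2s + 2.4 gives ω_n = √2.4 = 1.549 and ζ = 1.2/(2ω_n) = 0.3873.
2% settling time T_s ≈ 4/(ζω_n) = 4/0.6 = 6.67 s.

T_s ≈ 6.67 s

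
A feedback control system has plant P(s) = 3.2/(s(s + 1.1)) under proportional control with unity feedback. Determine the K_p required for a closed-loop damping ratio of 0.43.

K_p = 0.511

Closed-loop characteristic equation: s² + 1.1s + K_p·3.2 = 0.
So ω_n = √(3.2K_p) and 2ζω_n = 1.1, giving ζ = 1.1/(2√(3.2K_p)).
Setting ζ = 0.43: √(3.2K_p) = 1.1/(2·0.43) = 1.279, so K_p = 1.636/3.2 = 0.511.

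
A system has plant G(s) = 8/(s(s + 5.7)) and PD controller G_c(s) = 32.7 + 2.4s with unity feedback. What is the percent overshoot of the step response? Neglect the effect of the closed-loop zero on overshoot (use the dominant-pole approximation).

Forward path: (32.7 + 2.4s)·8/(s(s+5.7)). The closed-loop characteristic equation is s² + (5.7 + 8·2.4)s + 8·32.7 = 0.
That is s² + 24.9s + 261.6 = 0, so ω_n = 16.17 rad/s and ζ = 24.9/(2·16.17) = 0.7698.
%OS = 100·exp(−πζ/√(1−ζ²)) = 2.26%.

2.26%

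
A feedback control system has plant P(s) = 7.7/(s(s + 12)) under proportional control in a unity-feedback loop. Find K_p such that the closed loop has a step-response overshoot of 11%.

From %OS = 100·exp(−πζ/√(1−ζ²)) = 11%, ζ = −ln(0.11)/√(π²+ln²(0.11)) = 0.5749.
Characteristic equation s² + 12s + 7.7K_p = 0 gives ζ = 12/(2√(7.7K_p)).
Setting ζ = 0.5749: √(7.7K_p) = 12/(2·0.5749) = 10.44, so K_p = 108.9/7.7 = 14.1.

K_p = 14.1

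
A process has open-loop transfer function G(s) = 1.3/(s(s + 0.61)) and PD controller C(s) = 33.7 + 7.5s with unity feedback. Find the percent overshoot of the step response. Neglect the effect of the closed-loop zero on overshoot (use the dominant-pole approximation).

1.93%

Forward path: (33.7 + 7.5s)·1.3/(s(s+0.61)). The closed-loop characteristic equation is s² + (0.61 + 1.3·7.5)s + 1.3·33.7 = 0.
That is s² + 10.36s + 43.81 = 0, so ω_n = 6.619 rad/s and ζ = 10.36/(2·6.619) = 0.7826.
%OS = 100·exp(−πζ/√(1−ζ²)) = 1.93%.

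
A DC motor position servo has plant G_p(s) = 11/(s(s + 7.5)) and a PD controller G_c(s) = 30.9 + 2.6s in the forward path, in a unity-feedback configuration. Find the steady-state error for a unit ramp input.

The loop has one pole at the origin (type 1). Velocity error constant K_v = lim_{s→0} s·G_c(s)G_p(s) = 30.9·11/7.5 = 45.32.
Steady-state error to a unit ramp: e_ss = 1/K_v = 0.0221.

0.0221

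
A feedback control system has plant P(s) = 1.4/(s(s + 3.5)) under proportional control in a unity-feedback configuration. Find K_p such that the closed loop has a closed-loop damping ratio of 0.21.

K_p = 49.6

Closed-loop characteristic equation: s² + 3.5s + K_p·1.4 = 0.
So ω_n = √(1.4K_p) and 2ζω_n = 3.5, giving ζ = 3.5/(2√(1.4K_p)).
Setting ζ = 0.21: √(1.4K_p) = 3.5/(2·0.21) = 8.333, so K_p = 69.44/1.4 = 49.6.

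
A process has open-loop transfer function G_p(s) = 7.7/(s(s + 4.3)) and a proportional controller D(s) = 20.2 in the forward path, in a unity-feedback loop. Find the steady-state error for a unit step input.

0

The open loop D(s)G_p(s) has a pole at the origin (type 1), so the static position error constant is infinite and e_ss = 1/(1+∞) = 0.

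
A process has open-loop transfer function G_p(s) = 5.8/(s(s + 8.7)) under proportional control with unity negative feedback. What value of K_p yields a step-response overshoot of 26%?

From %OS = 100·exp(−πζ/√(1−ζ²)) = 26%, ζ = −ln(0.26)/√(π²+ln²(0.26)) = 0.3941.
Characteristic equation s² + 8.7s + 5.8K_p = 0 gives ζ = 8.7/(2√(5.8K_p)).
Setting ζ = 0.3941: √(5.8K_p) = 8.7/(2·0.3941) = 11.04, so K_p = 121.8/5.8 = 21.

K_p = 21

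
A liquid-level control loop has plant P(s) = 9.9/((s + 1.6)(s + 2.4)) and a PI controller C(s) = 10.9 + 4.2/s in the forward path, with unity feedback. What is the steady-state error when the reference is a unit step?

0

The open loop C(s)P(s) has a pole at the origin (type 1), so the static position error constant is infinite and e_ss = 1/(1+∞) = 0.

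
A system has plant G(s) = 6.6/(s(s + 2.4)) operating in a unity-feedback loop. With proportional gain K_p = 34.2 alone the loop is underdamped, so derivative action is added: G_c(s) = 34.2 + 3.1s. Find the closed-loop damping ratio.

Forward path: (34.2 + 3.1s)·6.6/(s(s+2.4)). The closed-loop characteristic equation is s² + (2.4 + 6.6·3.1)s + 6.6·34.2 = 0.
That is s² + 22.86s + 225.7 = 0, so ω_n = 15.02 rad/s and ζ = 22.86/(2·15.02) = 0.7608.

ζ = 0.761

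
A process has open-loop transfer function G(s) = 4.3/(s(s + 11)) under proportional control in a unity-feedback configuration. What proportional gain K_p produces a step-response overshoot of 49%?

K_p = 143

From %OS = 100·exp(−πζ/√(1−ζ²)) = 49%, ζ = −ln(0.49)/√(π²+ln²(0.49)) = 0.2214.
Characteristic equation s² + 11s + 4.3K_p = 0 gives ζ = 11/(2√(4.3K_p)).
Setting ζ = 0.2214: √(4.3K_p) = 11/(2·0.2214) = 24.84, so K_p = 617/4.3 = 143.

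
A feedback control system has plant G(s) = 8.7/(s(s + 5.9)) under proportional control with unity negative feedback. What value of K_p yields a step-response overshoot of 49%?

K_p = 20.4

From %OS = 100·exp(−πζ/√(1−ζ²)) = 49%, ζ = −ln(0.49)/√(π²+ln²(0.49)) = 0.2214.
Characteristic equation s² + 5.9s + 8.7K_p = 0 gives ζ = 5.9/(2√(8.7K_p)).
Setting ζ = 0.2214: √(8.7K_p) = 5.9/(2·0.2214) = 13.32, so K_p = 177.5/8.7 = 20.4.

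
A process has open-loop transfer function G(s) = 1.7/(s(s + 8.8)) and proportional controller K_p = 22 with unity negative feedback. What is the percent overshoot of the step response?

Closed-loop characteristic equation: s² + 8.8s + 37.4 = 0, so ω_n = 6.116 rad/s and ζ = 8.8/(2·6.116) = 0.7195.
%OS = 100·exp(−πζ/√(1−ζ²)) = 100·exp(−π·0.7195/√0.4824) = 3.86%.

3.86%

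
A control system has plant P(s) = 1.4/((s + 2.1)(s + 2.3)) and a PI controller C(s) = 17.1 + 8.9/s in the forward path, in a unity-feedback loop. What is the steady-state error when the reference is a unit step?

0

The open loop C(s)P(s) has a pole at the origin (type 1), so the static position error constant is infinite and e_ss = 1/(1+∞) = 0.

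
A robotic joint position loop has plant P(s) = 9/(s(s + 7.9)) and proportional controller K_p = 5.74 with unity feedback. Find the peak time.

Closed-loop characteristic equation: s² + 7.9s + 51.66 = 0, so ω_n = 7.187 rad/s and ζ = 7.9/(2·7.187) = 0.5496.
Damped frequency ω_d = ω_n√(1−ζ²) = 6.005 rad/s, so peak time T_p = π/ω_d = 0.523 s.

T_p = 0.523 s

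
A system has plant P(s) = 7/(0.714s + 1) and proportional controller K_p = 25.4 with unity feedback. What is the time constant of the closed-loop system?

τ = 0.00399 s

Closed loop: T(s) = K_p·P/(1+K_p·P) = 177.8/(0.714s + 1 + 177.8), with pole at s = −(1 + 177.8)/0.714 = −250.4.
Closed-loop time constant τ = 1/250.4 = 0.00399 s.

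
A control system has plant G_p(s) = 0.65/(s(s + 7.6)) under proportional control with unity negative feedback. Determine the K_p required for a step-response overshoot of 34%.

From %OS = 100·exp(−πζ/√(1−ζ²)) = 34%, ζ = −ln(0.34)/√(π²+ln²(0.34)) = 0.3248.
Characteristic equation s² + 7.6s + 0.65K_p = 0 gives ζ = 7.6/(2√(0.65K_p)).
Setting ζ = 0.3248: √(0.65K_p) = 7.6/(2·0.3248) = 11.7, so K_p = 136.9/0.65 = 211.

K_p = 211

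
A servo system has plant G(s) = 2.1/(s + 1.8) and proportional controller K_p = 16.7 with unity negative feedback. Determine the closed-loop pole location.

Closed-loop transfer function: T(s) = K_p·G(s)/(1 + K_p·G(s)) = 35.07/(s + 1.8 + 35.07) = 35.07/(s + 36.87).
The closed-loop pole is at s = −36.87.

s = -36.87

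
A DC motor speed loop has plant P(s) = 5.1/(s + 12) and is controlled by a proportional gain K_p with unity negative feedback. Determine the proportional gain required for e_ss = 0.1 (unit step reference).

K_p = 21.2

Steady-state error for a unit step on this type-0 loop is 1/(1 + K_p·P(0)).
P(0) = 0.425. Require 1/(1 + K_p·0.425) = 0.1, so 1 + 0.425·K_p = 10.
K_p = (10 − 1)/0.425 = 21.2.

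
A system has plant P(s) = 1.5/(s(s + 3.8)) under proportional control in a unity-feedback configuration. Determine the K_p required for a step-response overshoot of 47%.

From %OS = 100·exp(−πζ/√(1−ζ²)) = 47%, ζ = −ln(0.47)/√(π²+ln²(0.47)) = 0.2337.
Characteristic equation s² + 3.8s + 1.5K_p = 0 gives ζ = 3.8/(2√(1.5K_p)).
Setting ζ = 0.2337: √(1.5K_p) = 3.8/(2·0.2337) = 8.131, so K_p = 66.11/1.5 = 44.1.

K_p = 44.1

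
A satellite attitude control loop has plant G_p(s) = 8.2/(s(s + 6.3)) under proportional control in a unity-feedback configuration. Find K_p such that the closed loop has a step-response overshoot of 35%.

From %OS = 100·exp(−πζ/√(1−ζ²)) = 35%, ζ = −ln(0.35)/√(π²+ln²(0.35)) = 0.3169.
Characteristic equation s² + 6.3s + 8.2K_p = 0 gives ζ = 6.3/(2√(8.2K_p)).
Setting ζ = 0.3169: √(8.2K_p) = 6.3/(2·0.3169) = 9.939, so K_p = 98.78/8.2 = 12.

K_p = 12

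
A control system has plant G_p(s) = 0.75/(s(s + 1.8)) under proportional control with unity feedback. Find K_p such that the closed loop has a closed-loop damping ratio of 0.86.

Closed-loop characteristic equation: s² + 1.8s + K_p·0.75 = 0.
So ω_n = √(0.75K_p) and 2ζω_n = 1.8, giving ζ = 1.8/(2√(0.75K_p)).
Setting ζ = 0.86: √(0.75K_p) = 1.8/(2·0.86) = 1.047, so K_p = 1.095/0.75 = 1.46.

K_p = 1.46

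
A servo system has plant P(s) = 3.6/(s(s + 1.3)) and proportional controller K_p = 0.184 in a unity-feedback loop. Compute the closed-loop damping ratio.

1 + K_p·P(s) = 0 gives s² + 1.3s + 0.6624 = 0.
Matching s² + 2ζω_n s + ω_n²: ω_n = √0.6624 = 0.8139 rad/s and 2ζω_n = 1.3, so ζ = 1.3/(2·0.8139) = 0.799.

ζ = 0.799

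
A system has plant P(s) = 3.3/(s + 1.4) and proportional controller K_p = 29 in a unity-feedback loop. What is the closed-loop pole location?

s = -97.1

Closed-loop transfer function: T(s) = K_p·P(s)/(1 + K_p·P(s)) = 95.7/(s + 1.4 + 95.7) = 95.7/(s + 97.1).
The closed-loop pole is at s = −97.1.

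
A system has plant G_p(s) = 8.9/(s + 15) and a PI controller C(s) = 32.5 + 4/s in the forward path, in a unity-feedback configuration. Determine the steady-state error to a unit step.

The open loop C(s)G_p(s) has a pole at the origin (type 1), so the static position error constant is infinite and e_ss = 1/(1+∞) = 0.

0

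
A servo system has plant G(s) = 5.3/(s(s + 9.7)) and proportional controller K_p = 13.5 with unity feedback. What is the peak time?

T_p = 0.453 s

The closed-loop denominator s² + 9.7s + 71.55 gives ω_n = √71.55 = 8.459 and ζ = 9.7/(2ω_n) = 0.5734.
Damped frequency ω_d = ω_n√(1−ζ²) = 6.93 rad/s, so peak time T_p = π/ω_d = 0.453 s.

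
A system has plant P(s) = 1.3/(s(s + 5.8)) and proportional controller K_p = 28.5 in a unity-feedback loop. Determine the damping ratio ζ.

1 + K_p·P(s) = 0 gives s² + 5.8s + 37.05 = 0.
So ω_n² = 37.05 ⇒ ω_n = 6.087 rad/s, and ζ = 5.8/(2ω_n) = 0.476.

ζ = 0.476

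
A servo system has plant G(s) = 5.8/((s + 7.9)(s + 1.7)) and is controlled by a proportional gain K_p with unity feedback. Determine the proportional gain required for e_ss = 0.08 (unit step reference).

Steady-state error for a unit step on this type-0 loop is 1/(1 + K_p·G(0)).
G(0) = 0.4319. Require 1/(1 + K_p·0.4319) = 0.08, so 1 + 0.4319·K_p = 12.5.
K_p = (12.5 − 1)/0.4319 = 26.6.

K_p = 26.6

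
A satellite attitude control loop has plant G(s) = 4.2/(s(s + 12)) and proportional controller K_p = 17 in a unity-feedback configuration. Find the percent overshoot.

4.21%

The closed-loop denominator s² + 12s + 71.4 gives ω_n = √71.4 = 8.45 and ζ = 12/(2ω_n) = 0.7101.
%OS = 100·exp(−πζ/√(1−ζ²)) = 100·exp(−π·0.7101/√0.4958) = 4.21%.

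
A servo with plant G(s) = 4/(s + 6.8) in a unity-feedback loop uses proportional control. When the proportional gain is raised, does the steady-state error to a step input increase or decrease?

e_ss = 1/(1 + K_p·G(0)); a larger K_p raises the denominator, so e_ss decreases.

decrease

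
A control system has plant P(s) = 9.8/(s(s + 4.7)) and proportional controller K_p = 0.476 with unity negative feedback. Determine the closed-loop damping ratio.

With unity feedback the closed-loop characteristic equation is s² + 4.7s + 0.476·9.8 = s² + 4.7s + 4.665 = 0.
So ω_n² = 4.665 ⇒ ω_n = 2.16 rad/s, and ζ = 4.7/(2ω_n) = 1.09.

ζ = 1.09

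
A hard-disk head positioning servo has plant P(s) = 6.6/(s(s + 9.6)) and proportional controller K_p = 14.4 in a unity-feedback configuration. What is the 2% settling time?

T_s ≈ 0.833 s

Closed-loop characteristic equation: s² + 9.6s + 95.04 = 0, so ω_n = 9.749 rad/s and ζ = 9.6/(2·9.749) = 0.4924.
2% settling time T_s ≈ 4/(ζω_n) = 4/4.8 = 0.833 s.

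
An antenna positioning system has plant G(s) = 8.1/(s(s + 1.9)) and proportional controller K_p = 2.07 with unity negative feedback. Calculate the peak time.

T_p = 0.789 s

The closed-loop denominator s² + 1.9s + 16.77 gives ω_n = √16.77 = 4.095 and ζ = 1.9/(2ω_n) = 0.232.
Damped frequency ω_d = ω_n√(1−ζ²) = 3.983 rad/s, so peak time T_p = π/ω_d = 0.789 s.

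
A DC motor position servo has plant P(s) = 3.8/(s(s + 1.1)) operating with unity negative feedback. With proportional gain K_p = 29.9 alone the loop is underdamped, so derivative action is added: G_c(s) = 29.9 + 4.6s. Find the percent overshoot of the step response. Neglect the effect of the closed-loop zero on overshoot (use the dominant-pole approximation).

0.376%

Forward path: (29.9 + 4.6s)·3.8/(s(s+1.1)). The closed-loop characteristic equation is s² + (1.1 + 3.8·4.6)s + 3.8·29.9 = 0.
That is s² + 18.58s + 113.6 = 0, so ω_n = 10.66 rad/s and ζ = 18.58/(2·10.66) = 0.8715.
%OS = 100·exp(−πζ/√(1−ζ²)) = 0.376%.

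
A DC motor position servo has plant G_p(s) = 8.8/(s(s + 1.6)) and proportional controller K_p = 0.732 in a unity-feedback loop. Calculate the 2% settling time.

T_s ≈ 5 s

From 1 + K_pG_p(s) = 0: s² + 1.6s + 6.442 = 0 ⇒ ω_n = 2.538, ζ = 0.3152.
2% settling time T_s ≈ 4/(ζω_n) = 4/0.8 = 5 s.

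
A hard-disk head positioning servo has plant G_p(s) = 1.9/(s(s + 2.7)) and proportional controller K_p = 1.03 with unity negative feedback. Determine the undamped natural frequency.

With unity feedback the closed-loop characteristic equation is s² + 2.7s + 1.03·1.9 = s² + 2.7s + 1.957 = 0.
So ω_n² = 1.957 ⇒ ω_n = 1.399 rad/s, and ζ = 2.7/(2ω_n) = 0.965.

ω_n = 1.4 rad/s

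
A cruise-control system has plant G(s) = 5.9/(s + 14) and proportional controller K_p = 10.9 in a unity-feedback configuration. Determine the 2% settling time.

T_s ≈ 0.0511 s

Closed-loop transfer function: T(s) = K_p·G(s)/(1 + K_p·G(s)) = 64.31/(s + 14 + 64.31) = 64.31/(s + 78.31).
Time constant τ = 1/78.31 = 0.01277 s, so the 2% settling time is about 4τ = 0.0511 s.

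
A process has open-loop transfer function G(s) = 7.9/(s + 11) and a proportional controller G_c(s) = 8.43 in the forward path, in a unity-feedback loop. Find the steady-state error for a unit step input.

The loop is type 0. Static position error constant K_pos = G_c(0)·G(0) = 8.43·0.7182 = 6.054.
Steady-state error to a unit step: e_ss = 1/(1+K_pos) = 1/7.054 = 0.142.

0.142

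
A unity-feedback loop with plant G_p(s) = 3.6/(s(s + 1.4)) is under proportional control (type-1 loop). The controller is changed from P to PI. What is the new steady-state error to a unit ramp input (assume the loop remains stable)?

The integrator raises the loop to type 2, so K_v → ∞ and e_ss to a ramp is zero.

0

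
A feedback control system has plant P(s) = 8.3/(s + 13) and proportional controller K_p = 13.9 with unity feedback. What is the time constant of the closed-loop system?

τ = 0.00779 s

Closed-loop transfer function: T(s) = K_p·P(s)/(1 + K_p·P(s)) = 115.4/(s + 13 + 115.4) = 115.4/(s + 128.4).
Time constant τ = 1/128.4 = 0.00779 s.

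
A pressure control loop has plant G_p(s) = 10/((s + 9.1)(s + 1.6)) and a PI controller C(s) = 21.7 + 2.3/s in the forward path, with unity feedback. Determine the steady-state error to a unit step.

The open loop C(s)G_p(s) has a pole at the origin (type 1), so the static position error constant is infinite and e_ss = 1/(1+∞) = 0.

0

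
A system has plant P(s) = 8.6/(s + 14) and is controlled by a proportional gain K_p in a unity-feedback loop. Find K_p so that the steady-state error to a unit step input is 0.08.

The loop is type 0, so e_ss(step) = 1/(1 + K_pos) with K_pos = K_p·P(0).
P(0) = 0.6143. Require 1/(1 + K_p·0.6143) = 0.08, so 1 + 0.6143·K_p = 12.5.
K_p = (12.5 − 1)/0.6143 = 18.7.

K_p = 18.7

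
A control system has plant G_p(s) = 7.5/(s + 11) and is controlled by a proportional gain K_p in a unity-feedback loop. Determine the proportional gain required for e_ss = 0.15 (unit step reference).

K_p = 8.31

The loop is type 0, so e_ss(step) = 1/(1 + K_pos) with K_pos = K_p·G_p(0).
G_p(0) = 0.6818. Require 1/(1 + K_p·0.6818) = 0.15, so 1 + 0.6818·K_p = 6.667.
K_p = (6.667 − 1)/0.6818 = 8.31.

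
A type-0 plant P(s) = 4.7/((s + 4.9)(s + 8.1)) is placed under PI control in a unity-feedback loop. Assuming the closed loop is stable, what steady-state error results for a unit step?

0

The PI controller's integrator makes the forward path type 1, so e_ss to a step is zero.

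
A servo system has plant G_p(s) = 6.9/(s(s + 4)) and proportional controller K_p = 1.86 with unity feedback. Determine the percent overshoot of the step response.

12.1%

The closed-loop denominator s² + 4s + 12.83 gives ω_n = √12.83 = 3.582 and ζ = 4/(2ω_n) = 0.5583.
%OS = 100·exp(−πζ/√(1−ζ²)) = 100·exp(−π·0.5583/√0.6883) = 12.1%.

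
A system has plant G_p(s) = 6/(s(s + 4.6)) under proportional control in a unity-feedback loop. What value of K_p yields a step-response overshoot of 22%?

From %OS = 100·exp(−πζ/√(1−ζ²)) = 22%, ζ = −ln(0.22)/√(π²+ln²(0.22)) = 0.4342.
Characteristic equation s² + 4.6s + 6K_p = 0 gives ζ = 4.6/(2√(6K_p)).
Setting ζ = 0.4342: √(6K_p) = 4.6/(2·0.4342) = 5.298, so K_p = 28.06/6 = 4.68.

K_p = 4.68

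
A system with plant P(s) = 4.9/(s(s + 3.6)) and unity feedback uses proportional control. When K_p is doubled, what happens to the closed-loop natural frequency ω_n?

ω_n = √(4.9·K_p), which grows with K_p.

increase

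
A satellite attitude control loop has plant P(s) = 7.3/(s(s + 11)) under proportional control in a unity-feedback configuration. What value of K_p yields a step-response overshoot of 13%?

From %OS = 100·exp(−πζ/√(1−ζ²)) = 13%, ζ = −ln(0.13)/√(π²+ln²(0.13)) = 0.5446.
Characteristic equation s² + 11s + 7.3K_p = 0 gives ζ = 11/(2√(7.3K_p)).
Setting ζ = 0.5446: √(7.3K_p) = 11/(2·0.5446) = 10.1, so K_p = 102/7.3 = 14.

K_p = 14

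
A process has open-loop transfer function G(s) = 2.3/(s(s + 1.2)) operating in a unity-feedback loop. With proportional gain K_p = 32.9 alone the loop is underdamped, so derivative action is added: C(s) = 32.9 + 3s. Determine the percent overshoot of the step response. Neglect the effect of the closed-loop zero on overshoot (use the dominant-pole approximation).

19.2%

Forward path: (32.9 + 3s)·2.3/(s(s+1.2)). The closed-loop characteristic equation is s² + (1.2 + 2.3·3)s + 2.3·32.9 = 0.
That is s² + 8.1s + 75.67 = 0, so ω_n = 8.699 rad/s and ζ = 8.1/(2·8.699) = 0.4656.
%OS = 100·exp(−πζ/√(1−ζ²)) = 19.2%.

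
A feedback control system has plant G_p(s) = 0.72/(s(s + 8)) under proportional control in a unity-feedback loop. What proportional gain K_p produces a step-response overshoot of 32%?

K_p = 191

From %OS = 100·exp(−πζ/√(1−ζ²)) = 32%, ζ = −ln(0.32)/√(π²+ln²(0.32)) = 0.341.
Characteristic equation s² + 8s + 0.72K_p = 0 gives ζ = 8/(2√(0.72K_p)).
Setting ζ = 0.341: √(0.72K_p) = 8/(2·0.341) = 11.73, so K_p = 137.6/0.72 = 191.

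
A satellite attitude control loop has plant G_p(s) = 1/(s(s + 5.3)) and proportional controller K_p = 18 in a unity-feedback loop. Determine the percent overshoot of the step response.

The closed-loop denominator s² + 5.3s + 18 gives ω_n = √18 = 4.243 and ζ = 5.3/(2ω_n) = 0.6246.
%OS = 100·exp(−πζ/√(1−ζ²)) = 100·exp(−π·0.6246/√0.6099) = 8.1%.

8.1%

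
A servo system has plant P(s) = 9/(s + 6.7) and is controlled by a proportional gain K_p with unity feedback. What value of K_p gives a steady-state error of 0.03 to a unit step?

Steady-state error for a unit step on this type-0 loop is 1/(1 + K_p·P(0)).
P(0) = 1.343. Require 1/(1 + K_p·1.343) = 0.03, so 1 + 1.343·K_p = 33.33.
K_p = (33.33 − 1)/1.343 = 24.1.

K_p = 24.1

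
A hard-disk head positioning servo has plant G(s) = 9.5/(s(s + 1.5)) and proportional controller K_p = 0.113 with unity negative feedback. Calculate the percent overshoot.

3.7%

From 1 + K_pG(s) = 0: s² + 1.5s + 1.074 = 0 ⇒ ω_n = 1.036, ζ = 0.7239.
%OS = 100·exp(−πζ/√(1−ζ²)) = 100·exp(−π·0.7239/√0.476) = 3.7%.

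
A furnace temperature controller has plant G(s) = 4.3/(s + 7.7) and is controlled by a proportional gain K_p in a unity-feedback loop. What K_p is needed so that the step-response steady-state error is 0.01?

K_p = 177

Steady-state error for a unit step on this type-0 loop is 1/(1 + K_p·G(0)).
G(0) = 0.5584. Require 1/(1 + K_p·0.5584) = 0.01, so 1 + 0.5584·K_p = 100.
K_p = (100 − 1)/0.5584 = 177.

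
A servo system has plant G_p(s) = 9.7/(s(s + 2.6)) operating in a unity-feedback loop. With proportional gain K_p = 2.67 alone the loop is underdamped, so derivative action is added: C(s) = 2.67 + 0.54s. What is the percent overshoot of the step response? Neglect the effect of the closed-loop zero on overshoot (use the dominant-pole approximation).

2.25%

Forward path: (2.67 + 0.54s)·9.7/(s(s+2.6)). The closed-loop characteristic equation is s² + (2.6 + 9.7·0.54)s + 9.7·2.67 = 0.
That is s² + 7.838s + 25.9 = 0, so ω_n = 5.089 rad/s and ζ = 7.838/(2·5.089) = 0.7701.
%OS = 100·exp(−πζ/√(1−ζ²)) = 2.25%.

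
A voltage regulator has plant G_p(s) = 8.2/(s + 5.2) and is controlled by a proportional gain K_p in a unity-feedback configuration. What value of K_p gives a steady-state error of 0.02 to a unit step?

K_p = 31.1

Steady-state error for a unit step on this type-0 loop is 1/(1 + K_p·G_p(0)).
G_p(0) = 1.577. Require 1/(1 + K_p·1.577) = 0.02, so 1 + 1.577·K_p = 50.
K_p = (50 − 1)/1.577 = 31.1.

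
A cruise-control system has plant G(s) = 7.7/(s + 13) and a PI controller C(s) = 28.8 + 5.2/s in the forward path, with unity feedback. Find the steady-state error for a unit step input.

0

The open loop C(s)G(s) has a pole at the origin (type 1), so the static position error constant is infinite and e_ss = 1/(1+∞) = 0.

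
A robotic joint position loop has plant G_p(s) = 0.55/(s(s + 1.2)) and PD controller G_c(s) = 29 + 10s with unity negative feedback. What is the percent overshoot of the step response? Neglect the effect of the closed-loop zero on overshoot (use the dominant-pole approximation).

Forward path: (29 + 10s)·0.55/(s(s+1.2)). The closed-loop characteristic equation is s² + (1.2 + 0.55·10)s + 0.55·29 = 0.
That is s² + 6.7s + 15.95 = 0, so ω_n = 3.994 rad/s and ζ = 6.7/(2·3.994) = 0.8388.
%OS = 100·exp(−πζ/√(1−ζ²)) = 0.79%.

0.79%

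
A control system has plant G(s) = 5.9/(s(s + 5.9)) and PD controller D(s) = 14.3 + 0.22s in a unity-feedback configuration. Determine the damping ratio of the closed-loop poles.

ζ = 0.392

Forward path: (14.3 + 0.22s)·5.9/(s(s+5.9)). The closed-loop characteristic equation is s² + (5.9 + 5.9·0.22)s + 5.9·14.3 = 0.
That is s² + 7.198s + 84.37 = 0, so ω_n = 9.185 rad/s and ζ = 7.198/(2·9.185) = 0.3918.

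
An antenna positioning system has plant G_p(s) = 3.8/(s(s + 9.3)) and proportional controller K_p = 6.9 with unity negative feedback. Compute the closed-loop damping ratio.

ζ = 0.908

With unity feedback the closed-loop characteristic equation is s² + 9.3s + 6.9·3.8 = s² + 9.3s + 26.22 = 0.
So ω_n² = 26.22 ⇒ ω_n = 5.121 rad/s, and ζ = 9.3/(2ω_n) = 0.908.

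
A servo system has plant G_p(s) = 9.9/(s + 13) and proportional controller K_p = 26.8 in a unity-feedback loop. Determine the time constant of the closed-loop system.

Closed-loop transfer function: T(s) = K_p·G_p(s)/(1 + K_p·G_p(s)) = 265.3/(s + 13 + 265.3) = 265.3/(s + 278.3).
Time constant τ = 1/278.3 = 0.00359 s.

τ = 0.00359 s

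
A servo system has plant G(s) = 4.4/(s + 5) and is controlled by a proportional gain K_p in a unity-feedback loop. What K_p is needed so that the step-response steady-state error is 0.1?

For a type-0 loop with proportional control, e_ss = 1/(1 + K_p·G(0)).
G(0) = 0.88. Require 1/(1 + K_p·0.88) = 0.1, so 1 + 0.88·K_p = 10.
K_p = (10 − 1)/0.88 = 10.2.

K_p = 10.2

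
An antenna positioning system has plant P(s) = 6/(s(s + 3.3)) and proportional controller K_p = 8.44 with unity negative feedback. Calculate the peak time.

T_p = 0.454 s

The closed-loop denominator s² + 3.3s + 50.64 gives ω_n = √50.64 = 7.116 and ζ = 3.3/(2ω_n) = 0.2319.
Damped frequency ω_d = ω_n√(1−ζ²) = 6.922 rad/s, so peak time T_p = π/ω_d = 0.454 s.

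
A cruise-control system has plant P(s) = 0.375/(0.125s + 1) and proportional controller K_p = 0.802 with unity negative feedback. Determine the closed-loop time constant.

τ = 0.0961 s

Closed loop: T(s) = K_p·P/(1+K_p·P) = 0.3008/(0.125s + 1 + 0.3008), with pole at s = −(1 + 0.3008)/0.125 = −10.41.
Closed-loop time constant τ = 1/10.41 = 0.0961 s.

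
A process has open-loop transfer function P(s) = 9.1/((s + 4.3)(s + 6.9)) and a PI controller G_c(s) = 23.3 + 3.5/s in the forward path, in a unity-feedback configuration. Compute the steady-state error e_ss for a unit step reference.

The open loop G_c(s)P(s) has a pole at the origin (type 1), so the static position error constant is infinite and e_ss = 1/(1+∞) = 0.

0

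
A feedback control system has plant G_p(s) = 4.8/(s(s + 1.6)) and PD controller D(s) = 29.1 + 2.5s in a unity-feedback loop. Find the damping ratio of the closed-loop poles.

Forward path: (29.1 + 2.5s)·4.8/(s(s+1.6)). The closed-loop characteristic equation is s² + (1.6 + 4.8·2.5)s + 4.8·29.1 = 0.
That is s² + 13.6s + 139.7 = 0, so ω_n = 11.82 rad/s and ζ = 13.6/(2·11.82) = 0.5754.

ζ = 0.575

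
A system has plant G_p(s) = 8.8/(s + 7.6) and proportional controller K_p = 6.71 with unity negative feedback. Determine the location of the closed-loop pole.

s = -66.65

Closed-loop transfer function: T(s) = K_p·G_p(s)/(1 + K_p·G_p(s)) = 59.05/(s + 7.6 + 59.05) = 59.05/(s + 66.65).
The closed-loop pole is at s = −66.65.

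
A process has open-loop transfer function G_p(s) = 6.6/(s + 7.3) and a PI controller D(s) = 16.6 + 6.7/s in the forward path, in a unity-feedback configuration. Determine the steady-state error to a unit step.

0

The open loop D(s)G_p(s) has a pole at the origin (type 1), so the static position error constant is infinite and e_ss = 1/(1+∞) = 0.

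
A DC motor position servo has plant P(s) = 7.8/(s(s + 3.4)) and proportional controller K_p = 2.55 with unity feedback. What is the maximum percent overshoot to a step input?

The closed-loop denominator s² + 3.4s + 19.89 gives ω_n = √19.89 = 4.46 and ζ = 3.4/(2ω_n) = 0.3812.
%OS = 100·exp(−πζ/√(1−ζ²)) = 100·exp(−π·0.3812/√0.8547) = 27.4%.

27.4%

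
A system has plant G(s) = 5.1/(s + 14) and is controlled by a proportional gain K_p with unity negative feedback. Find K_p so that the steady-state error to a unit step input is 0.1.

The loop is type 0, so e_ss(step) = 1/(1 + K_pos) with K_pos = K_p·G(0).
G(0) = 0.3643. Require 1/(1 + K_p·0.3643) = 0.1, so 1 + 0.3643·K_p = 10.
K_p = (10 − 1)/0.3643 = 24.7.

K_p = 24.7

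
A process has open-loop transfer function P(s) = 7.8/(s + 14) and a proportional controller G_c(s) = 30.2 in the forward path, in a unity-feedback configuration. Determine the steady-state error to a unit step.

0.0561

The loop is type 0. Static position error constant K_pos = G_c(0)·P(0) = 30.2·0.5571 = 16.83.
Steady-state error to a unit step: e_ss = 1/(1+K_pos) = 1/17.83 = 0.0561.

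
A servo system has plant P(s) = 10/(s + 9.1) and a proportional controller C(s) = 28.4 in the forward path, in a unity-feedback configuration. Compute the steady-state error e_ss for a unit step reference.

The loop is type 0. Static position error constant K_pos = C(0)·P(0) = 28.4·1.099 = 31.21.
Steady-state error to a unit step: e_ss = 1/(1+K_pos) = 1/32.21 = 0.031.

0.031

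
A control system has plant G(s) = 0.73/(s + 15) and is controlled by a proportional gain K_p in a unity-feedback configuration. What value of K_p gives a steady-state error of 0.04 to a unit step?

K_p = 493

The loop is type 0, so e_ss(step) = 1/(1 + K_pos) with K_pos = K_p·G(0).
G(0) = 0.04867. Require 1/(1 + K_p·0.04867) = 0.04, so 1 + 0.04867·K_p = 25.
K_p = (25 − 1)/0.04867 = 493.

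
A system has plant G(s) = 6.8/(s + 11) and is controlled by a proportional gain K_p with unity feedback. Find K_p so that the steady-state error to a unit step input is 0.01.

The loop is type 0, so e_ss(step) = 1/(1 + K_pos) with K_pos = K_p·G(0).
G(0) = 0.6182. Require 1/(1 + K_p·0.6182) = 0.01, so 1 + 0.6182·K_p = 100.
K_p = (100 − 1)/0.6182 = 160.

K_p = 160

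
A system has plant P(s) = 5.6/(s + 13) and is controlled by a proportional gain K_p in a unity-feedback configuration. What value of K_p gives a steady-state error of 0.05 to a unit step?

The loop is type 0, so e_ss(step) = 1/(1 + K_pos) with K_pos = K_p·P(0).
P(0) = 0.4308. Require 1/(1 + K_p·0.4308) = 0.05, so 1 + 0.4308·K_p = 20.
K_p = (20 − 1)/0.4308 = 44.1.

K_p = 44.1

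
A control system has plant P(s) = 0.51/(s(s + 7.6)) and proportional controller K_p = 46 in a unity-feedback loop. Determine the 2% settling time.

T_s ≈ 1.05 s

From 1 + K_pP(s) = 0: s² + 7.6s + 23.46 = 0 ⇒ ω_n = 4.844, ζ = 0.7845.
2% settling time T_s ≈ 4/(ζω_n) = 4/3.8 = 1.05 s.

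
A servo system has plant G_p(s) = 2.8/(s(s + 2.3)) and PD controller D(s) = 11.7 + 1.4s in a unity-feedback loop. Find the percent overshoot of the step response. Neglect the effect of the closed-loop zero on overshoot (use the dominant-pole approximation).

Forward path: (11.7 + 1.4s)·2.8/(s(s+2.3)). The closed-loop characteristic equation is s² + (2.3 + 2.8·1.4)s + 2.8·11.7 = 0.
That is s² + 6.22s + 32.76 = 0, so ω_n = 5.724 rad/s and ζ = 6.22/(2·5.724) = 0.5434.
%OS = 100·exp(−πζ/√(1−ζ²)) = 13.1%.

13.1%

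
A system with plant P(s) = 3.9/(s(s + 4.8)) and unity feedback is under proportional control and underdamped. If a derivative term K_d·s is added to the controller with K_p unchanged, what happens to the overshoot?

The derivative term adds K·K_d to the s-coefficient of the characteristic equation, raising 2ζω_n while ω_n is unchanged; ζ increases, so overshoot decreases.

decrease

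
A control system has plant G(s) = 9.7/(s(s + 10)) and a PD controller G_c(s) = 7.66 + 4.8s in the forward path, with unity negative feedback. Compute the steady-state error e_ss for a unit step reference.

0

The open loop G_c(s)G(s) has a pole at the origin (type 1), so the static position error constant is infinite and e_ss = 1/(1+∞) = 0.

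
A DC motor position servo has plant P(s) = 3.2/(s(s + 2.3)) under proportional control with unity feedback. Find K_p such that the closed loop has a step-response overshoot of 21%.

From %OS = 100·exp(−πζ/√(1−ζ²)) = 21%, ζ = −ln(0.21)/√(π²+ln²(0.21)) = 0.4449.
Characteristic equation s² + 2.3s + 3.2K_p = 0 gives ζ = 2.3/(2√(3.2K_p)).
Setting ζ = 0.4449: √(3.2K_p) = 2.3/(2·0.4449) = 2.585, so K_p = 6.682/3.2 = 2.09.

K_p = 2.09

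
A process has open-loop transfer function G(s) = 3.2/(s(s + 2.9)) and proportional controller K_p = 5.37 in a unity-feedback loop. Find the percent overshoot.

The closed-loop denominator s² + 2.9s + 17.18 gives ω_n = √17.18 = 4.145 and ζ = 2.9/(2ω_n) = 0.3498.
%OS = 100·exp(−πζ/√(1−ζ²)) = 100·exp(−π·0.3498/√0.8776) = 30.9%.

30.9%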